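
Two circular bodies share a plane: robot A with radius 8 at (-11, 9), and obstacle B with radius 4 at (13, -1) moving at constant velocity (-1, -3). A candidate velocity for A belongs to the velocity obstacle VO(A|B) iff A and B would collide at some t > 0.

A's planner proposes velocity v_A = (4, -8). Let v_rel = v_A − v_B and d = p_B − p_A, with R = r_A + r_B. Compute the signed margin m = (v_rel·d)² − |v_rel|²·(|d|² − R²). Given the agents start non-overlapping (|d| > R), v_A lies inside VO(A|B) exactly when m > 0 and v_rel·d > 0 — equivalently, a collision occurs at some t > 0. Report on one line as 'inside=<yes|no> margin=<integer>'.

d = (24, -10),  |d|² = 676;  R = 8+4 = 12,  c = 676−12² = 532
v_rel = (5, -5),  |v_rel|² = 50;  v_rel·d = (5)·(24) + (-5)·(-10) = 170
50·t² − 340·t + 532 = 0  ⇒  m = 170² − 50·532 = 2300
m = 2300 > 0,  v_rel·d = 170 > 0  ⇒  inside

inside=yes margin=2300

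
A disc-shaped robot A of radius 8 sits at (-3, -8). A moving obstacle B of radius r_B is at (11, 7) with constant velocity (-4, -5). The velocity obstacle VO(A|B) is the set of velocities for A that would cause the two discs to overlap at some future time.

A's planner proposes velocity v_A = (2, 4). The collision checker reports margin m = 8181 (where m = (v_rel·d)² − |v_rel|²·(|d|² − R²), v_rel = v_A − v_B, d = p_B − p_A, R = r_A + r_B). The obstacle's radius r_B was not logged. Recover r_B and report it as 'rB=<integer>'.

m = 8181
d = (14, 15);  v_rel = (6, 9),  |v_rel|² = 117
v_rel×d = (6)·(15) − (9)·(14) = -36
since m = R²·117 − (-36)²:  R² = (1296 + 8181) / 117 = 81
R = √81 = 9  ⇒  r_B = 9 − 8 = 1

rB=1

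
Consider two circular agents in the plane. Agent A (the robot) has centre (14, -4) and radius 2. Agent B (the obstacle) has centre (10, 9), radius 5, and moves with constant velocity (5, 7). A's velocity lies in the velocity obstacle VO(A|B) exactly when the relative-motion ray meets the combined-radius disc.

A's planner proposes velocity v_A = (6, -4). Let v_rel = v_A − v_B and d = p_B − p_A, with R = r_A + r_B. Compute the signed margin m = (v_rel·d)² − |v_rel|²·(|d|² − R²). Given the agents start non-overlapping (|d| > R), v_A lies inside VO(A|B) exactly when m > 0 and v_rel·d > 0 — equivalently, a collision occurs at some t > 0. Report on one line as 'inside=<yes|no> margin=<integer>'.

d = (-4, 13),  |d|² = 185;  R = 2+5 = 7,  c = 185−7² = 136
v_rel = (1, -11),  |v_rel|² = 122;  v_rel·d = (1)·(-4) + (-11)·(13) = -147
122·t² + 294·t + 136 = 0  ⇒  m = (-147)² − 122·136 = 5017
m = 5017 > 0,  v_rel·d = -147 < 0  ⇒  outside

inside=no margin=5017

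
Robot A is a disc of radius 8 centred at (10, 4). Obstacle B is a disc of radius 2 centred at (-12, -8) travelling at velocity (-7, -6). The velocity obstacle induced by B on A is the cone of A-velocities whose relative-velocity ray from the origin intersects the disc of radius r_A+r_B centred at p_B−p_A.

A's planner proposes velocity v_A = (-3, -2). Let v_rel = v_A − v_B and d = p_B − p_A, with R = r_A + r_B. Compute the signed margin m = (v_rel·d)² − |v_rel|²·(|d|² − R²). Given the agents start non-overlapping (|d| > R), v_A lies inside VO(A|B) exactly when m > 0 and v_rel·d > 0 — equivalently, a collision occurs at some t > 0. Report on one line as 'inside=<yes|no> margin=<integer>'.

d = (-22, -12),  |d|² = 628;  R = 8+2 = 10,  c = 628−10² = 528
v_rel = (4, 4),  |v_rel|² = 32;  v_rel·d = (4)·(-22) + (4)·(-12) = -136
32·t² + 272·t + 528 = 0  ⇒  m = (-136)² − 32·528 = 1600
m = 1600 > 0,  v_rel·d = -136 < 0  ⇒  outside

inside=no margin=1600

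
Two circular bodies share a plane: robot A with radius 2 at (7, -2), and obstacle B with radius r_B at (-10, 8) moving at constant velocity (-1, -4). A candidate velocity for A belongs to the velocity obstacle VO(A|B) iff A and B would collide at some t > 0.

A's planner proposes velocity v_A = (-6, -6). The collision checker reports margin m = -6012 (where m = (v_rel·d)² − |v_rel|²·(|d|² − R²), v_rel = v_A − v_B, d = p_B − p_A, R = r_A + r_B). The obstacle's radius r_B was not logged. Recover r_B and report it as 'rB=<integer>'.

m = -6012
d = (-17, 10);  v_rel = (-5, -2),  |v_rel|² = 29
v_rel×d = (-5)·(10) − (-2)·(-17) = -84
since m = R²·29 − (-84)²:  R² = (7056 + -6012) / 29 = 36
R = √36 = 6  ⇒  r_B = 6 − 2 = 4

rB=4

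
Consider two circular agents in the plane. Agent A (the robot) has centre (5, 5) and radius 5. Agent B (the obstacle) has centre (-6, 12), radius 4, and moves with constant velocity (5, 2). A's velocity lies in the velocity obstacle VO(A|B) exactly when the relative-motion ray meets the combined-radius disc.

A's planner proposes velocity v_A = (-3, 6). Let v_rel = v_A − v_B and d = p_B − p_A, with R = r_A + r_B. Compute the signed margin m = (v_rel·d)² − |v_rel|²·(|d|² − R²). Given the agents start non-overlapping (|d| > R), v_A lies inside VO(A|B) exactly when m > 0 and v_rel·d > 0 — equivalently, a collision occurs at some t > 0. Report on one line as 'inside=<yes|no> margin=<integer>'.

d = (-11, 7),  |d|² = 170;  R = 5+4 = 9,  c = 170−9² = 89
v_rel = (-8, 4),  |v_rel|² = 80;  v_rel·d = (-8)·(-11) + (4)·(7) = 116
80·t² − 232·t + 89 = 0  ⇒  m = 116² − 80·89 = 6336
m = 6336 > 0,  v_rel·d = 116 > 0  ⇒  inside

inside=yes margin=6336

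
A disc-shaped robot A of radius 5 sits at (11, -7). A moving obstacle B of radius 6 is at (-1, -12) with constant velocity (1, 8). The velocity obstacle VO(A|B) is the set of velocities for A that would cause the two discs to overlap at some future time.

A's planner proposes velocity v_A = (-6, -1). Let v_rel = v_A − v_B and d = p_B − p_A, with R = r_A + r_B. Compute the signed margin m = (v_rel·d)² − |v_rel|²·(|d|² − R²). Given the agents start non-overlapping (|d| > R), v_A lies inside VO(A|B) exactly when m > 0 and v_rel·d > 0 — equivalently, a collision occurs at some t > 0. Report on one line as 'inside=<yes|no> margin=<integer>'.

d = (-12, -5),  |d|² = 169;  R = 5+6 = 11,  c = 169−11² = 48
v_rel = (-7, -9),  |v_rel|² = 130;  v_rel·d = (-7)·(-12) + (-9)·(-5) = 129
130·t² − 258·t + 48 = 0  ⇒  m = 129² − 130·48 = 10401
m = 10401 > 0,  v_rel·d = 129 > 0  ⇒  inside

inside=yes margin=10401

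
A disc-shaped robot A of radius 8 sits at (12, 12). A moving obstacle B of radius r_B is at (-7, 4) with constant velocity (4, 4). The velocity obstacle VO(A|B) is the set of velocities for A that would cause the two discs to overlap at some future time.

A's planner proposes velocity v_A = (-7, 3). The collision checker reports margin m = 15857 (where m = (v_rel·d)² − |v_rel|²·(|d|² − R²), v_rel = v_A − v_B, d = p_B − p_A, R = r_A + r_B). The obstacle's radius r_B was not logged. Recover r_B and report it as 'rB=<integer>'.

m = 15857
d = (-19, -8);  v_rel = (-11, -1),  |v_rel|² = 122
v_rel×d = (-11)·(-8) − (-1)·(-19) = 69
since m = R²·122 − 69²:  R² = (4761 + 15857) / 122 = 169
R = √169 = 13  ⇒  r_B = 13 − 8 = 5

rB=5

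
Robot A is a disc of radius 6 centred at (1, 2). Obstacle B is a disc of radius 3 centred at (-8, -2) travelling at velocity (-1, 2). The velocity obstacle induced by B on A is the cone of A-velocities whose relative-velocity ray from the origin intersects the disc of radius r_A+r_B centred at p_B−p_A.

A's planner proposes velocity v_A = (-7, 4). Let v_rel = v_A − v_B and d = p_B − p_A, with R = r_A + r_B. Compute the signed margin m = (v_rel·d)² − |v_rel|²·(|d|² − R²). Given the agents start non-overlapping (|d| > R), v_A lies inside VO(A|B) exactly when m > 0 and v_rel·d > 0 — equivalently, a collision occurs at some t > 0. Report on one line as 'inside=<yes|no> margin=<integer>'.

d = (-9, -4),  |d|² = 97;  R = 6+3 = 9,  c = 97−9² = 16
v_rel = (-6, 2),  |v_rel|² = 40;  v_rel·d = (-6)·(-9) + (2)·(-4) = 46
40·t² − 92·t + 16 = 0  ⇒  m = 46² − 40·16 = 1476
m = 1476 > 0,  v_rel·d = 46 > 0  ⇒  inside

inside=yes margin=1476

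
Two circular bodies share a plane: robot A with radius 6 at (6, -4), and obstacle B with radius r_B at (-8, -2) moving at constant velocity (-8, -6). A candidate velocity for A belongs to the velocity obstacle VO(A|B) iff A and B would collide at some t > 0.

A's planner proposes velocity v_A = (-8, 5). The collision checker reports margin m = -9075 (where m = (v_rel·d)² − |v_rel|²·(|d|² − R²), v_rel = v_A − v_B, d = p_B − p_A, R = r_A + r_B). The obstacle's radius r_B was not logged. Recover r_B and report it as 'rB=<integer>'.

m = -9075
d = (-14, 2);  v_rel = (0, 11),  |v_rel|² = 121
v_rel×d = (0)·(2) − (11)·(-14) = 154
since m = R²·121 − 154²:  R² = (23716 + -9075) / 121 = 121
R = √121 = 11  ⇒  r_B = 11 − 6 = 5

rB=5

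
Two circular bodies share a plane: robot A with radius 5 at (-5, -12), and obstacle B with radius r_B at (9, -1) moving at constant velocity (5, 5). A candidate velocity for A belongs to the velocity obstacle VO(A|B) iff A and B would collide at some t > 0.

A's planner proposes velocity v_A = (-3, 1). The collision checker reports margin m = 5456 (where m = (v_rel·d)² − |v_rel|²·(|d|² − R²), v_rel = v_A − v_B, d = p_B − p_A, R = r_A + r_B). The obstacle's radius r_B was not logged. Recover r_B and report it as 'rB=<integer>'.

m = 5456
d = (14, 11);  v_rel = (-8, -4),  |v_rel|² = 80
v_rel×d = (-8)·(11) − (-4)·(14) = -32
since m = R²·80 − (-32)²:  R² = (1024 + 5456) / 80 = 81
R = √81 = 9  ⇒  r_B = 9 − 5 = 4

rB=4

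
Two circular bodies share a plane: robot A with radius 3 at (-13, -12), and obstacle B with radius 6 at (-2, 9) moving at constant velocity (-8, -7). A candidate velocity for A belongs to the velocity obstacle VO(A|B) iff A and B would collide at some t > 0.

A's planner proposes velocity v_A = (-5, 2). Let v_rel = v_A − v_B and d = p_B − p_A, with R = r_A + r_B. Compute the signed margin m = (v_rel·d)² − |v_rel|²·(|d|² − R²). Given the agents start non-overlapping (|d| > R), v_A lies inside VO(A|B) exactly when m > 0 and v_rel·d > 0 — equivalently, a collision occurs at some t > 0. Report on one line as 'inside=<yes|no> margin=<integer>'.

d = (11, 21),  |d|² = 562;  R = 3+6 = 9,  c = 562−9² = 481
v_rel = (3, 9),  |v_rel|² = 90;  v_rel·d = (3)·(11) + (9)·(21) = 222
90·t² − 444·t + 481 = 0  ⇒  m = 222² − 90·481 = 5994
m = 5994 > 0,  v_rel·d = 222 > 0  ⇒  inside

inside=yes margin=5994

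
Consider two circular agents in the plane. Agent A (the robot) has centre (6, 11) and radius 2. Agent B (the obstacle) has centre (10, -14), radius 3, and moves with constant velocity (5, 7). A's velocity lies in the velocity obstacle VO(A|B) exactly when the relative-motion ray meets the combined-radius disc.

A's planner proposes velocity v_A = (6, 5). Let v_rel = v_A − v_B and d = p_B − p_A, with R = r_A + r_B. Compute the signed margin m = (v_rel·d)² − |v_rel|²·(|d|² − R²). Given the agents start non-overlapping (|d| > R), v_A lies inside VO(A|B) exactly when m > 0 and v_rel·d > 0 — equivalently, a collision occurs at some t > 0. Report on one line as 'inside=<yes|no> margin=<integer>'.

d = (4, -25),  |d|² = 641;  R = 2+3 = 5,  c = 641−5² = 616
v_rel = (1, -2),  |v_rel|² = 5;  v_rel·d = (1)·(4) + (-2)·(-25) = 54
5·t² − 108·t + 616 = 0  ⇒  m = 54² − 5·616 = -164
m = -164 < 0,  v_rel·d = 54 > 0  ⇒  outside

inside=no margin=-164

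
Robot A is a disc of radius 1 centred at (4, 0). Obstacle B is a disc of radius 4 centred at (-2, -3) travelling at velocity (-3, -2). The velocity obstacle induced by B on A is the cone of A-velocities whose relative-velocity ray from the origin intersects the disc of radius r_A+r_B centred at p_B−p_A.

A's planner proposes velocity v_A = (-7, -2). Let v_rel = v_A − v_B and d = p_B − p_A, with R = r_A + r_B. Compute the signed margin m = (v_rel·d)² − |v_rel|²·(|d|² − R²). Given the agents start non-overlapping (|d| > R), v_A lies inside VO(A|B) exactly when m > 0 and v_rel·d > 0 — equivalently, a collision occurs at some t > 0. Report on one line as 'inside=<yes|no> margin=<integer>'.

d = (-6, -3),  |d|² = 45;  R = 1+4 = 5,  c = 45−5² = 20
v_rel = (-4, 0),  |v_rel|² = 16;  v_rel·d = (-4)·(-6) + (0)·(-3) = 24
16·t² − 48·t + 20 = 0  ⇒  m = 24² − 16·20 = 256
m = 256 > 0,  v_rel·d = 24 > 0  ⇒  inside

inside=yes margin=256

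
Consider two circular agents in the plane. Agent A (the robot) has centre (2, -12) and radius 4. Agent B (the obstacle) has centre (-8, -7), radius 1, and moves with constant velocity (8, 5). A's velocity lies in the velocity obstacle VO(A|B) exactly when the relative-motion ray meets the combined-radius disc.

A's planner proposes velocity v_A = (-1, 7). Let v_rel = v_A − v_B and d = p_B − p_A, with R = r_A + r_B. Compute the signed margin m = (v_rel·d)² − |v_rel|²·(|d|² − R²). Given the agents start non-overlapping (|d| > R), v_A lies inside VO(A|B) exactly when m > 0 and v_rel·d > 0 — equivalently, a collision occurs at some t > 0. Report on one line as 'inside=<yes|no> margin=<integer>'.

d = (-10, 5),  |d|² = 125;  R = 4+1 = 5,  c = 125−5² = 100
v_rel = (-9, 2),  |v_rel|² = 85;  v_rel·d = (-9)·(-10) + (2)·(5) = 100
85·t² − 200·t + 100 = 0  ⇒  m = 100² − 85·100 = 1500
m = 1500 > 0,  v_rel·d = 100 > 0  ⇒  inside

inside=yes margin=1500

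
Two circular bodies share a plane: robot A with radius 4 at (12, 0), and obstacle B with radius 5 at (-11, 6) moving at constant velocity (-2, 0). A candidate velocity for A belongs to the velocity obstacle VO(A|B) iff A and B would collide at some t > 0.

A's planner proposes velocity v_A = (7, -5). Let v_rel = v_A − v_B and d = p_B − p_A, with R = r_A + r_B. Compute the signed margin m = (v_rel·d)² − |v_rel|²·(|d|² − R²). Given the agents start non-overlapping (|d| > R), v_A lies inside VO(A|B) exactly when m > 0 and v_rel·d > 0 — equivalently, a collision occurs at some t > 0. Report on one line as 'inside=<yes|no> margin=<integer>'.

d = (-23, 6),  |d|² = 565;  R = 4+5 = 9,  c = 565−9² = 484
v_rel = (9, -5),  |v_rel|² = 106;  v_rel·d = (9)·(-23) + (-5)·(6) = -237
106·t² + 474·t + 484 = 0  ⇒  m = (-237)² − 106·484 = 4865
m = 4865 > 0,  v_rel·d = -237 < 0  ⇒  outside

inside=no margin=4865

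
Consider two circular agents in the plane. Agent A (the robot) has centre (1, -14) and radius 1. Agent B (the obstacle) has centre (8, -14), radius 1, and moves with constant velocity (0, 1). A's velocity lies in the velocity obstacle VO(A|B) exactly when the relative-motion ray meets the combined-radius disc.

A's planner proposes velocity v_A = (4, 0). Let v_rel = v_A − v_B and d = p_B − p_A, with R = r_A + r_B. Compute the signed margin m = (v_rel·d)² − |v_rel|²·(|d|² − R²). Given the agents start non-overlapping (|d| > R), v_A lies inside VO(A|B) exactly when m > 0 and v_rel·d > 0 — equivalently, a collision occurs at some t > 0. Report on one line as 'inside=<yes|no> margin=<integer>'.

d = (7, 0),  |d|² = 49;  R = 1+1 = 2,  c = 49−2² = 45
v_rel = (4, -1),  |v_rel|² = 17;  v_rel·d = (4)·(7) + (-1)·(0) = 28
17·t² − 56·t + 45 = 0  ⇒  m = 28² − 17·45 = 19
m = 19 > 0,  v_rel·d = 28 > 0  ⇒  inside

inside=yes margin=19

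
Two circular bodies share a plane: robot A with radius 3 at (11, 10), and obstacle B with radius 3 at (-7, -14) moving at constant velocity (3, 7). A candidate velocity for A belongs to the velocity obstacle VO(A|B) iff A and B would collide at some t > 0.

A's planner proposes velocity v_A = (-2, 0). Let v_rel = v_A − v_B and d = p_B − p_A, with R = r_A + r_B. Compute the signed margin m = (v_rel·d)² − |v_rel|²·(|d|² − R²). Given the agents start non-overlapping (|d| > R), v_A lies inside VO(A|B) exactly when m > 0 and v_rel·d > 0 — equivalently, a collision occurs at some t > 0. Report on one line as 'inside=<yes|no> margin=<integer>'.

d = (-18, -24),  |d|² = 900;  R = 3+3 = 6,  c = 900−6² = 864
v_rel = (-5, -7),  |v_rel|² = 74;  v_rel·d = (-5)·(-18) + (-7)·(-24) = 258
74·t² − 516·t + 864 = 0  ⇒  m = 258² − 74·864 = 2628
m = 2628 > 0,  v_rel·d = 258 > 0  ⇒  inside

inside=yes margin=2628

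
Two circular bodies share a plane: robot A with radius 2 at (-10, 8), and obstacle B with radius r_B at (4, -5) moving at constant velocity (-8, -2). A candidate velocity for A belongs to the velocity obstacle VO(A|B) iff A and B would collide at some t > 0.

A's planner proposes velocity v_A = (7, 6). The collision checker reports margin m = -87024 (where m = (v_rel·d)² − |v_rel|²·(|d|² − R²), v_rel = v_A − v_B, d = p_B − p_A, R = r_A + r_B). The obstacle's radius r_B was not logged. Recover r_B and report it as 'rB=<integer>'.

m = -87024
d = (14, -13);  v_rel = (15, 8),  |v_rel|² = 289
v_rel×d = (15)·(-13) − (8)·(14) = -307
since m = R²·289 − (-307)²:  R² = (94249 + -87024) / 289 = 25
R = √25 = 5  ⇒  r_B = 5 − 2 = 3

rB=3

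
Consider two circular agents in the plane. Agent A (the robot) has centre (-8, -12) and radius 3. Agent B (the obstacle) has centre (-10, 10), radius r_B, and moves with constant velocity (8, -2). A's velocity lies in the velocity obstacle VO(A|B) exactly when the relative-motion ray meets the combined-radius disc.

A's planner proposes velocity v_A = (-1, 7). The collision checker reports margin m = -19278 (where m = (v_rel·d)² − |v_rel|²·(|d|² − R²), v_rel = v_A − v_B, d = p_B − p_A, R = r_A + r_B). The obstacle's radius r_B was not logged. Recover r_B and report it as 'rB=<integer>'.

m = -19278
d = (-2, 22);  v_rel = (-9, 9),  |v_rel|² = 162
v_rel×d = (-9)·(22) − (9)·(-2) = -180
since m = R²·162 − (-180)²:  R² = (32400 + -19278) / 162 = 81
R = √81 = 9  ⇒  r_B = 9 − 3 = 6

rB=6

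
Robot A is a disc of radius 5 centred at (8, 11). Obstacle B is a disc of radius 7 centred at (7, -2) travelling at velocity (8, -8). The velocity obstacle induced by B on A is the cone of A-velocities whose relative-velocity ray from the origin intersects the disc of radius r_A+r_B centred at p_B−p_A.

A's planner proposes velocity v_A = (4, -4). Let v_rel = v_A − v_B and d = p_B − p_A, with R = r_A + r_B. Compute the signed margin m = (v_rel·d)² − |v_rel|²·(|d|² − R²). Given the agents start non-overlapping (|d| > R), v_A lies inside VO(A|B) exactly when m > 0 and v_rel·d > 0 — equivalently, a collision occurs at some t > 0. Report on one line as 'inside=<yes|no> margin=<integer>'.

d = (-1, -13),  |d|² = 170;  R = 5+7 = 12,  c = 170−12² = 26
v_rel = (-4, 4),  |v_rel|² = 32;  v_rel·d = (-4)·(-1) + (4)·(-13) = -48
32·t² + 96·t + 26 = 0  ⇒  m = (-48)² − 32·26 = 1472
m = 1472 > 0,  v_rel·d = -48 < 0  ⇒  outside

inside=no margin=1472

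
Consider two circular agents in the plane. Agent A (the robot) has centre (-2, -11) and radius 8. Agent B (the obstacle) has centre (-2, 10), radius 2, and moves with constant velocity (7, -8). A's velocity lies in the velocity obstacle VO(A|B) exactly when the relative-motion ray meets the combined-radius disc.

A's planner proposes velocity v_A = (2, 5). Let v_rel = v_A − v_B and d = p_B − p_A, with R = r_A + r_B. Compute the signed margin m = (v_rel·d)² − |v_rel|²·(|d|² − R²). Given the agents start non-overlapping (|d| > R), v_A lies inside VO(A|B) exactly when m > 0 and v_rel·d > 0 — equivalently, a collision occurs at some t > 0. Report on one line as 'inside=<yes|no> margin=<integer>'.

d = (0, 21),  |d|² = 441;  R = 8+2 = 10,  c = 441−10² = 341
v_rel = (-5, 13),  |v_rel|² = 194;  v_rel·d = (-5)·(0) + (13)·(21) = 273
194·t² − 546·t + 341 = 0  ⇒  m = 273² − 194·341 = 8375
m = 8375 > 0,  v_rel·d = 273 > 0  ⇒  inside

inside=yes margin=8375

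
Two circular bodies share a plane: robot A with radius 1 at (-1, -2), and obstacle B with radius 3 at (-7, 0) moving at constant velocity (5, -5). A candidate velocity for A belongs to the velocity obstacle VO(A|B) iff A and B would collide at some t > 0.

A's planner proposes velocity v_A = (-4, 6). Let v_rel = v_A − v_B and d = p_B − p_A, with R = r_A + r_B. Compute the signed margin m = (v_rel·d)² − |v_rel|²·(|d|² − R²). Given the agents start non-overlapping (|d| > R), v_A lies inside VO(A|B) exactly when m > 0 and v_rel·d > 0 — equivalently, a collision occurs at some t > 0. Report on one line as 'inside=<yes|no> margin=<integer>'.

d = (-6, 2),  |d|² = 40;  R = 1+3 = 4,  c = 40−4² = 24
v_rel = (-9, 11),  |v_rel|² = 202;  v_rel·d = (-9)·(-6) + (11)·(2) = 76
202·t² − 152·t + 24 = 0  ⇒  m = 76² − 202·24 = 928
m = 928 > 0,  v_rel·d = 76 > 0  ⇒  inside

inside=yes margin=928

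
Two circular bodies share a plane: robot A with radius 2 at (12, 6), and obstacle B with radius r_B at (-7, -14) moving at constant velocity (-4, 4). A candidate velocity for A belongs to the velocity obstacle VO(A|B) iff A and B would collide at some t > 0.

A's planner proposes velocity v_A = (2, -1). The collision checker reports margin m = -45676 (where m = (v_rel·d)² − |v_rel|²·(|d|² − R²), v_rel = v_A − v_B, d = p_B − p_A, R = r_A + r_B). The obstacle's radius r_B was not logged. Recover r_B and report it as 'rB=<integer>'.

m = -45676
d = (-19, -20);  v_rel = (6, -5),  |v_rel|² = 61
v_rel×d = (6)·(-20) − (-5)·(-19) = -215
since m = R²·61 − (-215)²:  R² = (46225 + -45676) / 61 = 9
R = √9 = 3  ⇒  r_B = 3 − 2 = 1

rB=1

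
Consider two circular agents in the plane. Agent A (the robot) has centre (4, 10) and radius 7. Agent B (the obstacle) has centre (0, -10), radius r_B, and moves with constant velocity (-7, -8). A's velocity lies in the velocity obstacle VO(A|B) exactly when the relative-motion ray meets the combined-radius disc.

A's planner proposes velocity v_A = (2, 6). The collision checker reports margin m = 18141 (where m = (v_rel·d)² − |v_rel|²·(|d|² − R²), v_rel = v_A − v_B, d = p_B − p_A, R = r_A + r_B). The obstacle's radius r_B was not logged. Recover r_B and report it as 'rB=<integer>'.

m = 18141
d = (-4, -20);  v_rel = (9, 14),  |v_rel|² = 277
v_rel×d = (9)·(-20) − (14)·(-4) = -124
since m = R²·277 − (-124)²:  R² = (15376 + 18141) / 277 = 121
R = √121 = 11  ⇒  r_B = 11 − 7 = 4

rB=4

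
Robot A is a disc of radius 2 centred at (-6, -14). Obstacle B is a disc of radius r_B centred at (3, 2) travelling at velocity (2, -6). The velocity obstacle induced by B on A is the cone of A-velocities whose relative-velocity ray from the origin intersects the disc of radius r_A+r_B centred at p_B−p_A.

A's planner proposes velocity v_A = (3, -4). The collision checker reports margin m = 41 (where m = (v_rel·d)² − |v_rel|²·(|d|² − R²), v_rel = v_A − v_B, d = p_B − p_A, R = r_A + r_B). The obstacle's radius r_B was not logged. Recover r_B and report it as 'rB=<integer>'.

m = 41
d = (9, 16);  v_rel = (1, 2),  |v_rel|² = 5
v_rel×d = (1)·(16) − (2)·(9) = -2
since m = R²·5 − (-2)²:  R² = (4 + 41) / 5 = 9
R = √9 = 3  ⇒  r_B = 3 − 2 = 1

rB=1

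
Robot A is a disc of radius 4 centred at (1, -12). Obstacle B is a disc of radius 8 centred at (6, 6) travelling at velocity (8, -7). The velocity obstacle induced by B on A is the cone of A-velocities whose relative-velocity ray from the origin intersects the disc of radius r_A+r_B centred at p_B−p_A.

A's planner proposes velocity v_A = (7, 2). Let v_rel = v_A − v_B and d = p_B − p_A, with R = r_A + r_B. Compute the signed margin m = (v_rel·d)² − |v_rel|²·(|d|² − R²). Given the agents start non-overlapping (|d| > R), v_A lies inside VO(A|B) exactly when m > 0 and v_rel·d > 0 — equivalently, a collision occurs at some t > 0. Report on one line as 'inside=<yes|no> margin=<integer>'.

d = (5, 18),  |d|² = 349;  R = 4+8 = 12,  c = 349−12² = 205
v_rel = (-1, 9),  |v_rel|² = 82;  v_rel·d = (-1)·(5) + (9)·(18) = 157
82·t² − 314·t + 205 = 0  ⇒  m = 157² − 82·205 = 7839
m = 7839 > 0,  v_rel·d = 157 > 0  ⇒  inside

inside=yes margin=7839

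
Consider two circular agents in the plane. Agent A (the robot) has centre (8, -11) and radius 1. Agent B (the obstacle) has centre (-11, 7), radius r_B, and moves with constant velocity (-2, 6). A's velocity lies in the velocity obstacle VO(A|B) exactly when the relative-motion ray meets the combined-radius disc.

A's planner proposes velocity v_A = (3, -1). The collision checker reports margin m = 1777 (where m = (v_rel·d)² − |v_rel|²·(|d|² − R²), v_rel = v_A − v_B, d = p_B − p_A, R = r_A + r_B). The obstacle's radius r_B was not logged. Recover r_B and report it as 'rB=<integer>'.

m = 1777
d = (-19, 18);  v_rel = (5, -7),  |v_rel|² = 74
v_rel×d = (5)·(18) − (-7)·(-19) = -43
since m = R²·74 − (-43)²:  R² = (1849 + 1777) / 74 = 49
R = √49 = 7  ⇒  r_B = 7 − 1 = 6

rB=6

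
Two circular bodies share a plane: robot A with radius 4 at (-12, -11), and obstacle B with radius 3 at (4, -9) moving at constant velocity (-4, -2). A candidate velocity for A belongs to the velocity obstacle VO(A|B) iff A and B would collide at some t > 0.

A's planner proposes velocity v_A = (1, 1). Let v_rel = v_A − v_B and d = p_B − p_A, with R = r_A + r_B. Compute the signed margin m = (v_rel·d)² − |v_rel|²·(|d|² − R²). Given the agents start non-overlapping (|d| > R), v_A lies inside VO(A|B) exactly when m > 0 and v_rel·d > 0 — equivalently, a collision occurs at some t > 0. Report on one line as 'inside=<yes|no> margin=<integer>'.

d = (16, 2),  |d|² = 260;  R = 4+3 = 7,  c = 260−7² = 211
v_rel = (5, 3),  |v_rel|² = 34;  v_rel·d = (5)·(16) + (3)·(2) = 86
34·t² − 172·t + 211 = 0  ⇒  m = 86² − 34·211 = 222
m = 222 > 0,  v_rel·d = 86 > 0  ⇒  inside

inside=yes margin=222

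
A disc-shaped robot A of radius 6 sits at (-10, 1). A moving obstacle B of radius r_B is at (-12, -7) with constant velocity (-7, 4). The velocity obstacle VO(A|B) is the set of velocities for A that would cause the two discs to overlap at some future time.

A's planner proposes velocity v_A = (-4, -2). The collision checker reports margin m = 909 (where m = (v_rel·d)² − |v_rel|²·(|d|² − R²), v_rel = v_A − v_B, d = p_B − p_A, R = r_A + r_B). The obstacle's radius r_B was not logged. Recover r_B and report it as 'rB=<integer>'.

m = 909
d = (-2, -8);  v_rel = (3, -6),  |v_rel|² = 45
v_rel×d = (3)·(-8) − (-6)·(-2) = -36
since m = R²·45 − (-36)²:  R² = (1296 + 909) / 45 = 49
R = √49 = 7  ⇒  r_B = 7 − 6 = 1

rB=1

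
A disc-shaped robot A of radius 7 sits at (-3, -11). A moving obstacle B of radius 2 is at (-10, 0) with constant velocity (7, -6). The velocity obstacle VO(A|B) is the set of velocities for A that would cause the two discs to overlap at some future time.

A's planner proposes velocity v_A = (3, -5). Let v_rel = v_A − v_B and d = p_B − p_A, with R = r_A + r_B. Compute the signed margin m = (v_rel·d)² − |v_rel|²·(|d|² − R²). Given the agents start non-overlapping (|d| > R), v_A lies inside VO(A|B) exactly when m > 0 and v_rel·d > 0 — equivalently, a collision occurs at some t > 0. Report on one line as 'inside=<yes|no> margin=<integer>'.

d = (-7, 11),  |d|² = 170;  R = 7+2 = 9,  c = 170−9² = 89
v_rel = (-4, 1),  |v_rel|² = 17;  v_rel·d = (-4)·(-7) + (1)·(11) = 39
17·t² − 78·t + 89 = 0  ⇒  m = 39² − 17·89 = 8
m = 8 > 0,  v_rel·d = 39 > 0  ⇒  inside

inside=yes margin=8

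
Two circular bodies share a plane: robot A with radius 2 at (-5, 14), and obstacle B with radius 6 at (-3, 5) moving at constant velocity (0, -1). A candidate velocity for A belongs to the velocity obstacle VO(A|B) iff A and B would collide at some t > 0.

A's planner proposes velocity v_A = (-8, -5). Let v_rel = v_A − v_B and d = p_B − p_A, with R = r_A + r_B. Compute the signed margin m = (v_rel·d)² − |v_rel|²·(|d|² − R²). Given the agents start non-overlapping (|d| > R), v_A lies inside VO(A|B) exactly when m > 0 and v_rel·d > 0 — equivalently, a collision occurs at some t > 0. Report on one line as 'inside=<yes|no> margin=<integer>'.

d = (2, -9),  |d|² = 85;  R = 2+6 = 8,  c = 85−8² = 21
v_rel = (-8, -4),  |v_rel|² = 80;  v_rel·d = (-8)·(2) + (-4)·(-9) = 20
80·t² − 40·t + 21 = 0  ⇒  m = 20² − 80·21 = -1280
m = -1280 < 0,  v_rel·d = 20 > 0  ⇒  outside

inside=no margin=-1280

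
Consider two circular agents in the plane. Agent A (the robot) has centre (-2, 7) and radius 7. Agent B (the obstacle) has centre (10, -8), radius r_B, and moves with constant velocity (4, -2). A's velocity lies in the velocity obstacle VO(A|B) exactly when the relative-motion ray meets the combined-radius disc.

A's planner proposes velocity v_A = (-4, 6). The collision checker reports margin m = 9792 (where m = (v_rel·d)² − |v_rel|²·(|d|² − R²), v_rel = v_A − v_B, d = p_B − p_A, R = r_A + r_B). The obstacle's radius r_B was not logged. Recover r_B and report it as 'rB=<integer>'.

m = 9792
d = (12, -15);  v_rel = (-8, 8),  |v_rel|² = 128
v_rel×d = (-8)·(-15) − (8)·(12) = 24
since m = R²·128 − 24²:  R² = (576 + 9792) / 128 = 81
R = √81 = 9  ⇒  r_B = 9 − 7 = 2

rB=2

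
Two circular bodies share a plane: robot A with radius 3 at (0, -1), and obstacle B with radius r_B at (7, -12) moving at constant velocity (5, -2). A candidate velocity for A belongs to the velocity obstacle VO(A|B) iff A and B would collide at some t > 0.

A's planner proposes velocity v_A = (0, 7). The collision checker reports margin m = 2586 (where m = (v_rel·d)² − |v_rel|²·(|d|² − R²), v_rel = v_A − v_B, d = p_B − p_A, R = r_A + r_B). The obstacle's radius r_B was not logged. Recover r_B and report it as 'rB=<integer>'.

m = 2586
d = (7, -11);  v_rel = (-5, 9),  |v_rel|² = 106
v_rel×d = (-5)·(-11) − (9)·(7) = -8
since m = R²·106 − (-8)²:  R² = (64 + 2586) / 106 = 25
R = √25 = 5  ⇒  r_B = 5 − 3 = 2

rB=2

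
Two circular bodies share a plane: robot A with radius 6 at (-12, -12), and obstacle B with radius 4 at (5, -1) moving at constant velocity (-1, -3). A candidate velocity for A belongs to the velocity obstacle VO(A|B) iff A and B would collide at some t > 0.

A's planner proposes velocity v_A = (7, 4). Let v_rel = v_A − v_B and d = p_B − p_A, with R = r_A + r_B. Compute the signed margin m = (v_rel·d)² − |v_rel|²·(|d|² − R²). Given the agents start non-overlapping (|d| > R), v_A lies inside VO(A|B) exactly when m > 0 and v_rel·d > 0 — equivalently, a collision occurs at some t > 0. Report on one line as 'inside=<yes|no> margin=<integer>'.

d = (17, 11),  |d|² = 410;  R = 6+4 = 10,  c = 410−10² = 310
v_rel = (8, 7),  |v_rel|² = 113;  v_rel·d = (8)·(17) + (7)·(11) = 213
113·t² − 426·t + 310 = 0  ⇒  m = 213² − 113·310 = 10339
m = 10339 > 0,  v_rel·d = 213 > 0  ⇒  inside

inside=yes margin=10339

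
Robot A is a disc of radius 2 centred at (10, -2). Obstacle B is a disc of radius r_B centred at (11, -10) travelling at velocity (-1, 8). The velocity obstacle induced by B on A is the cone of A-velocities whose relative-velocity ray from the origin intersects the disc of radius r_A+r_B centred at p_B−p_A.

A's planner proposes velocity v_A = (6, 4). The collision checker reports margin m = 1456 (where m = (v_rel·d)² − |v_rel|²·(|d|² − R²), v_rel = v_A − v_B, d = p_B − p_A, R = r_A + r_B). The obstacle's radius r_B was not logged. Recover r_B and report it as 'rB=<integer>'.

m = 1456
d = (1, -8);  v_rel = (7, -4),  |v_rel|² = 65
v_rel×d = (7)·(-8) − (-4)·(1) = -52
since m = R²·65 − (-52)²:  R² = (2704 + 1456) / 65 = 64
R = √64 = 8  ⇒  r_B = 8 − 2 = 6

rB=6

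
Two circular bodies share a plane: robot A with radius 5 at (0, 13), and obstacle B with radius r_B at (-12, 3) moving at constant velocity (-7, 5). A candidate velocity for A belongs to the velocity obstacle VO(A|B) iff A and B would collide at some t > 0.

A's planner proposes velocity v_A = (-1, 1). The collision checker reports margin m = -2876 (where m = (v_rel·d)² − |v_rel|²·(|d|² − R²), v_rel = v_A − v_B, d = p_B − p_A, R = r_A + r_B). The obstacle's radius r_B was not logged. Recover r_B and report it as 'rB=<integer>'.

m = -2876
d = (-12, -10);  v_rel = (6, -4),  |v_rel|² = 52
v_rel×d = (6)·(-10) − (-4)·(-12) = -108
since m = R²·52 − (-108)²:  R² = (11664 + -2876) / 52 = 169
R = √169 = 13  ⇒  r_B = 13 − 5 = 8

rB=8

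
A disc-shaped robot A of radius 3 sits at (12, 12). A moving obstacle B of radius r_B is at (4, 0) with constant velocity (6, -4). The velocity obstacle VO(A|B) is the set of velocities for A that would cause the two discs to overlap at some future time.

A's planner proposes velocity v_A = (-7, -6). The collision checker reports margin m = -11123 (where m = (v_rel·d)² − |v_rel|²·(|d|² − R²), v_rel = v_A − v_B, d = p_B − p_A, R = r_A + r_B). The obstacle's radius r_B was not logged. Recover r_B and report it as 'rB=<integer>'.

m = -11123
d = (-8, -12);  v_rel = (-13, -2),  |v_rel|² = 173
v_rel×d = (-13)·(-12) − (-2)·(-8) = 140
since m = R²·173 − 140²:  R² = (19600 + -11123) / 173 = 49
R = √49 = 7  ⇒  r_B = 7 − 3 = 4

rB=4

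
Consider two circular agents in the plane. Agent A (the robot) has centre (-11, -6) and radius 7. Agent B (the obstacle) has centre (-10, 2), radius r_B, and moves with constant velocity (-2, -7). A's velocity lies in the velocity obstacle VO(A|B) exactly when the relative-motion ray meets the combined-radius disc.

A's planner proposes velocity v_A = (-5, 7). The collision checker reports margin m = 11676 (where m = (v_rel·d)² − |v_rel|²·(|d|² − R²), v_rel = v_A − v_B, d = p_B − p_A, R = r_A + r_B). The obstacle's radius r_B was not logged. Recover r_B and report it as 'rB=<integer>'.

m = 11676
d = (1, 8);  v_rel = (-3, 14),  |v_rel|² = 205
v_rel×d = (-3)·(8) − (14)·(1) = -38
since m = R²·205 − (-38)²:  R² = (1444 + 11676) / 205 = 64
R = √64 = 8  ⇒  r_B = 8 − 7 = 1

rB=1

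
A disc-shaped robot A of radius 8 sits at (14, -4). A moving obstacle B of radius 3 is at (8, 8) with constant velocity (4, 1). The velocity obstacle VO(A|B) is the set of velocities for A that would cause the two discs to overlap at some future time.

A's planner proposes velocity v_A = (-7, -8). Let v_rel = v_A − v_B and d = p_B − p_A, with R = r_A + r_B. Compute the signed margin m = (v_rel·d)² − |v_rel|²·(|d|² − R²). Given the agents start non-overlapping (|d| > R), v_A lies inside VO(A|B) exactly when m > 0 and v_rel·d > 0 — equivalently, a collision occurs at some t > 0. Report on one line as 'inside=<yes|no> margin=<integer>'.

d = (-6, 12),  |d|² = 180;  R = 8+3 = 11,  c = 180−11² = 59
v_rel = (-11, -9),  |v_rel|² = 202;  v_rel·d = (-11)·(-6) + (-9)·(12) = -42
202·t² + 84·t + 59 = 0  ⇒  m = (-42)² − 202·59 = -10154
m = -10154 < 0,  v_rel·d = -42 < 0  ⇒  outside

inside=no margin=-10154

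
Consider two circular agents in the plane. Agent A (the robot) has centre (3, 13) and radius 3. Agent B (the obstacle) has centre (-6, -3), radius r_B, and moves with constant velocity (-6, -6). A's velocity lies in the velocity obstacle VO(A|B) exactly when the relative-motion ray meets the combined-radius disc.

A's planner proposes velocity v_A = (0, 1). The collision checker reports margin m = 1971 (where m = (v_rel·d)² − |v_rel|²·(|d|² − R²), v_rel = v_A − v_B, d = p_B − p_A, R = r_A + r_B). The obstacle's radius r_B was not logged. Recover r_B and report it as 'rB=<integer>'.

m = 1971
d = (-9, -16);  v_rel = (6, 7),  |v_rel|² = 85
v_rel×d = (6)·(-16) − (7)·(-9) = -33
since m = R²·85 − (-33)²:  R² = (1089 + 1971) / 85 = 36
R = √36 = 6  ⇒  r_B = 6 − 3 = 3

rB=3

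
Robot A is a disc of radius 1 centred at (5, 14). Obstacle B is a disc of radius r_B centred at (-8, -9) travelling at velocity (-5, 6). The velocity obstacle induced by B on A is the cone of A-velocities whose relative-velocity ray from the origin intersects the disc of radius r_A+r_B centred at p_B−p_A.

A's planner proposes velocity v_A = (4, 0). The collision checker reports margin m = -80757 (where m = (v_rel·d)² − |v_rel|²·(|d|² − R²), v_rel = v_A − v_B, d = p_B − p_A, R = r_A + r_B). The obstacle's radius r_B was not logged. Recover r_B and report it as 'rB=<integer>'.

m = -80757
d = (-13, -23);  v_rel = (9, -6),  |v_rel|² = 117
v_rel×d = (9)·(-23) − (-6)·(-13) = -285
since m = R²·117 − (-285)²:  R² = (81225 + -80757) / 117 = 4
R = √4 = 2  ⇒  r_B = 2 − 1 = 1

rB=1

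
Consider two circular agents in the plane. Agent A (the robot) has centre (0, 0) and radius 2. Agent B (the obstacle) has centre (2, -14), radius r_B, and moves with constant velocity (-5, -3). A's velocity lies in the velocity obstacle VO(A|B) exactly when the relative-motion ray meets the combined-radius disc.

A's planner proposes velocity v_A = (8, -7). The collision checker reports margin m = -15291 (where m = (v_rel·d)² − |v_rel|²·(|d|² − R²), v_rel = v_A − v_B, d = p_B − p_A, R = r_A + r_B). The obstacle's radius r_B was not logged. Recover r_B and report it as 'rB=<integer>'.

m = -15291
d = (2, -14);  v_rel = (13, -4),  |v_rel|² = 185
v_rel×d = (13)·(-14) − (-4)·(2) = -174
since m = R²·185 − (-174)²:  R² = (30276 + -15291) / 185 = 81
R = √81 = 9  ⇒  r_B = 9 − 2 = 7

rB=7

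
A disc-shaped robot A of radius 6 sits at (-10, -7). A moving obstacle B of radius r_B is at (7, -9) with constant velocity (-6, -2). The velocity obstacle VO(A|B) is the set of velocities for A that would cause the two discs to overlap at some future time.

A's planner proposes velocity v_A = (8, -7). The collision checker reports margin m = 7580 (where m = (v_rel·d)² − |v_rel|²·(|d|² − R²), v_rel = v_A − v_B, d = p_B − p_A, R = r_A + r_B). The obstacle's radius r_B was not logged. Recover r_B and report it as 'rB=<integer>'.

m = 7580
d = (17, -2);  v_rel = (14, -5),  |v_rel|² = 221
v_rel×d = (14)·(-2) − (-5)·(17) = 57
since m = R²·221 − 57²:  R² = (3249 + 7580) / 221 = 49
R = √49 = 7  ⇒  r_B = 7 − 6 = 1

rB=1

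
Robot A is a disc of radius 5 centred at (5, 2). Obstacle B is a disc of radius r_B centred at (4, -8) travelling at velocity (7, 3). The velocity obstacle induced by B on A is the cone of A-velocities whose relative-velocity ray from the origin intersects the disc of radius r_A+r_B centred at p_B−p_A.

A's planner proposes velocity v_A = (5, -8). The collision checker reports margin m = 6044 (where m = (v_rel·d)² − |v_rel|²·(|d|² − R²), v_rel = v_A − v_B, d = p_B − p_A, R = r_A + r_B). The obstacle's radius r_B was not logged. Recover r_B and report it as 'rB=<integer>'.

m = 6044
d = (-1, -10);  v_rel = (-2, -11),  |v_rel|² = 125
v_rel×d = (-2)·(-10) − (-11)·(-1) = 9
since m = R²·125 − 9²:  R² = (81 + 6044) / 125 = 49
R = √49 = 7  ⇒  r_B = 7 − 5 = 2

rB=2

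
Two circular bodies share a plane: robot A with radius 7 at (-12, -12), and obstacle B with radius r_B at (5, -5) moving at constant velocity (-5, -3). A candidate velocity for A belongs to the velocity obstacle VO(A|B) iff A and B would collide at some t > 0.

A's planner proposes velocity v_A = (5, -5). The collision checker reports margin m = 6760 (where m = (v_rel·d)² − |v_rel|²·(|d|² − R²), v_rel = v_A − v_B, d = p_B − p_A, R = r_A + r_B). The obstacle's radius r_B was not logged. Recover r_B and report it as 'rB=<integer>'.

m = 6760
d = (17, 7);  v_rel = (10, -2),  |v_rel|² = 104
v_rel×d = (10)·(7) − (-2)·(17) = 104
since m = R²·104 − 104²:  R² = (10816 + 6760) / 104 = 169
R = √169 = 13  ⇒  r_B = 13 − 7 = 6

rB=6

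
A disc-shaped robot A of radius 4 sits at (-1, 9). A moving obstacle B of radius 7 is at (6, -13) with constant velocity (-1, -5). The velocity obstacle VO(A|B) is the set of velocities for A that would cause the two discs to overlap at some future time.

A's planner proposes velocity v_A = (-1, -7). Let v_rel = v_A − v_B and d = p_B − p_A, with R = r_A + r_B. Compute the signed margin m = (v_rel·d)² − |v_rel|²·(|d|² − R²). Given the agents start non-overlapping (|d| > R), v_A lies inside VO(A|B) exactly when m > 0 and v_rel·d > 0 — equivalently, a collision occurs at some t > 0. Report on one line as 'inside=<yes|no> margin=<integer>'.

d = (7, -22),  |d|² = 533;  R = 4+7 = 11,  c = 533−11² = 412
v_rel = (0, -2),  |v_rel|² = 4;  v_rel·d = (0)·(7) + (-2)·(-22) = 44
4·t² − 88·t + 412 = 0  ⇒  m = 44² − 4·412 = 288
m = 288 > 0,  v_rel·d = 44 > 0  ⇒  inside

inside=yes margin=288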